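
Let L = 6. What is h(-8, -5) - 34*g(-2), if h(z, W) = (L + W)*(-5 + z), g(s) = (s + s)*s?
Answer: -285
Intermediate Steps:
g(s) = 2*s² (g(s) = (2*s)*s = 2*s²)
h(z, W) = (-5 + z)*(6 + W) (h(z, W) = (6 + W)*(-5 + z) = (-5 + z)*(6 + W))
h(-8, -5) - 34*g(-2) = (-30 - 5*(-5) + 6*(-8) - 5*(-8)) - 68*(-2)² = (-30 + 25 - 48 + 40) - 68*4 = -13 - 34*8 = -13 - 272 = -285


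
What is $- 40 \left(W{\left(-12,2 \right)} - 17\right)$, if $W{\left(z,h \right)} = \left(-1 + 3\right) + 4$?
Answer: $440$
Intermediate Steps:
$W{\left(z,h \right)} = 6$ ($W{\left(z,h \right)} = 2 + 4 = 6$)
$- 40 \left(W{\left(-12,2 \right)} - 17\right) = - 40 \left(6 - 17\right) = \left(-40\right) \left(-11\right) = 440$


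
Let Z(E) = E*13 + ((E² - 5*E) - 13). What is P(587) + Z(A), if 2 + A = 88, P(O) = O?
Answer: 8658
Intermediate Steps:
A = 86 (A = -2 + 88 = 86)
Z(E) = -13 + E² + 8*E (Z(E) = 13*E + (-13 + E² - 5*E) = -13 + E² + 8*E)
P(587) + Z(A) = 587 + (-13 + 86² + 8*86) = 587 + (-13 + 7396 + 688) = 587 + 8071 = 8658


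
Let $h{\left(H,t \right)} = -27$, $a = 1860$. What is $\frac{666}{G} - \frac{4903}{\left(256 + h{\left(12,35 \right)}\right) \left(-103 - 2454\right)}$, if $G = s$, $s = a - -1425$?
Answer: $\frac{45120517}{213726845} \approx 0.21111$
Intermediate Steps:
$s = 3285$ ($s = 1860 - -1425 = 1860 + 1425 = 3285$)
$G = 3285$
$\frac{666}{G} - \frac{4903}{\left(256 + h{\left(12,35 \right)}\right) \left(-103 - 2454\right)} = \frac{666}{3285} - \frac{4903}{\left(256 - 27\right) \left(-103 - 2454\right)} = 666 \cdot \frac{1}{3285} - \frac{4903}{229 \left(-2557\right)} = \frac{74}{365} - \frac{4903}{-585553} = \frac{74}{365} - - \frac{4903}{585553} = \frac{74}{365} + \frac{4903}{585553} = \frac{45120517}{213726845}$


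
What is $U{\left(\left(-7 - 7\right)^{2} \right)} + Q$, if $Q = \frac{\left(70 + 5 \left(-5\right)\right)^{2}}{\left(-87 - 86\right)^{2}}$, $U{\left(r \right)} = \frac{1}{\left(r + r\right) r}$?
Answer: $\frac{155614729}{2299504928} \approx 0.067673$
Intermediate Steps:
$U{\left(r \right)} = \frac{1}{2 r^{2}}$ ($U{\left(r \right)} = \frac{1}{2 r r} = \frac{\frac{1}{2} \frac{1}{r}}{r} = \frac{1}{2 r^{2}}$)
$Q = \frac{2025}{29929}$ ($Q = \frac{\left(70 - 25\right)^{2}}{\left(-173\right)^{2}} = \frac{45^{2}}{29929} = 2025 \cdot \frac{1}{29929} = \frac{2025}{29929} \approx 0.06766$)
$U{\left(\left(-7 - 7\right)^{2} \right)} + Q = \frac{1}{2 \left(-7 - 7\right)^{4}} + \frac{2025}{29929} = \frac{1}{2 \cdot 38416} + \frac{2025}{29929} = \frac{1}{2} \cdot \frac{1}{38416} + \frac{2025}{29929} = \frac{1}{76832} + \frac{2025}{29929} = \frac{155614729}{2299504928}$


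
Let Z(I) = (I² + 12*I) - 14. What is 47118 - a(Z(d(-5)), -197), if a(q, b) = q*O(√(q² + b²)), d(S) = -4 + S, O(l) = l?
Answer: 47118 + 41*√40490 ≈ 55368.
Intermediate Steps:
Z(I) = -14 + I² + 12*I
a(q, b) = q*√(b² + q²) (a(q, b) = q*√(q² + b²) = q*√(b² + q²))
47118 - a(Z(d(-5)), -197) = 47118 - (-14 + (-4 - 5)² + 12*(-4 - 5))*√((-197)² + (-14 + (-4 - 5)² + 12*(-4 - 5))²) = 47118 - (-14 + (-9)² + 12*(-9))*√(38809 + (-14 + (-9)² + 12*(-9))²) = 47118 - (-14 + 81 - 108)*√(38809 + (-14 + 81 - 108)²) = 47118 - (-41)*√(38809 + (-41)²) = 47118 - (-41)*√(38809 + 1681) = 47118 - (-41)*√40490 = 47118 + 41*√40490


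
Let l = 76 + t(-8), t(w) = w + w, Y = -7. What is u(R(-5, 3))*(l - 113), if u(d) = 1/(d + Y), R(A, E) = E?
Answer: 53/4 ≈ 13.250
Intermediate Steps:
t(w) = 2*w
u(d) = 1/(-7 + d) (u(d) = 1/(d - 7) = 1/(-7 + d))
l = 60 (l = 76 + 2*(-8) = 76 - 16 = 60)
u(R(-5, 3))*(l - 113) = (60 - 113)/(-7 + 3) = -53/(-4) = -¼*(-53) = 53/4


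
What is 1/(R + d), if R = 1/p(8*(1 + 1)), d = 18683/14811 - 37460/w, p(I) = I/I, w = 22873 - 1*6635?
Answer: -120250509/5472244 ≈ -21.975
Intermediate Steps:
w = 16238 (w = 22873 - 6635 = 16238)
p(I) = 1
d = -125722753/120250509 (d = 18683/14811 - 37460/16238 = 18683*(1/14811) - 37460*1/16238 = 18683/14811 - 18730/8119 = -125722753/120250509 ≈ -1.0455)
R = 1 (R = 1/1 = 1)
1/(R + d) = 1/(1 - 125722753/120250509) = 1/(-5472244/120250509) = -120250509/5472244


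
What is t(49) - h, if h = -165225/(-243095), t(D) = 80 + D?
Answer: 6238806/48619 ≈ 128.32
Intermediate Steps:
h = 33045/48619 (h = -165225*(-1/243095) = 33045/48619 ≈ 0.67967)
t(49) - h = (80 + 49) - 1*33045/48619 = 129 - 33045/48619 = 6238806/48619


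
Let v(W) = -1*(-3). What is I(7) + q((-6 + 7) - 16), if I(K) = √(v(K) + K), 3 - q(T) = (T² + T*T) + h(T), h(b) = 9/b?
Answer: -2232/5 + √10 ≈ -443.24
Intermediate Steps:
v(W) = 3
q(T) = 3 - 9/T - 2*T² (q(T) = 3 - ((T² + T*T) + 9/T) = 3 - ((T² + T²) + 9/T) = 3 - (2*T² + 9/T) = 3 + (-9/T - 2*T²) = 3 - 9/T - 2*T²)
I(K) = √(3 + K)
I(7) + q((-6 + 7) - 16) = √(3 + 7) + (3 - 9/((-6 + 7) - 16) - 2*((-6 + 7) - 16)²) = √10 + (3 - 9/(1 - 16) - 2*(1 - 16)²) = √10 + (3 - 9/(-15) - 2*(-15)²) = √10 + (3 - 9*(-1/15) - 2*225) = √10 + (3 + ⅗ - 450) = √10 - 2232/5 = -2232/5 + √10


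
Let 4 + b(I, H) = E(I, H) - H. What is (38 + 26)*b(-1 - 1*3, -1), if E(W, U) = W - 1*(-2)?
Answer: -320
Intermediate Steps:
E(W, U) = 2 + W (E(W, U) = W + 2 = 2 + W)
b(I, H) = -2 + I - H (b(I, H) = -4 + ((2 + I) - H) = -4 + (2 + I - H) = -2 + I - H)
(38 + 26)*b(-1 - 1*3, -1) = (38 + 26)*(-2 + (-1 - 1*3) - 1*(-1)) = 64*(-2 + (-1 - 3) + 1) = 64*(-2 - 4 + 1) = 64*(-5) = -320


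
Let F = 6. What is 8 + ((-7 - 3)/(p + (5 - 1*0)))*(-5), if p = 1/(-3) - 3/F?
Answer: 20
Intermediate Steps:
p = -⅚ (p = 1/(-3) - 3/6 = 1*(-⅓) - 3*⅙ = -⅓ - ½ = -⅚ ≈ -0.83333)
8 + ((-7 - 3)/(p + (5 - 1*0)))*(-5) = 8 + ((-7 - 3)/(-⅚ + (5 - 1*0)))*(-5) = 8 - 10/(-⅚ + (5 + 0))*(-5) = 8 - 10/(-⅚ + 5)*(-5) = 8 - 10/25/6*(-5) = 8 - 10*6/25*(-5) = 8 - 12/5*(-5) = 8 + 12 = 20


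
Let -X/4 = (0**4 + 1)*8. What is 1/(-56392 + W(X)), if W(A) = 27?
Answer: -1/56365 ≈ -1.7742e-5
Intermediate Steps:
X = -32 (X = -4*(0**4 + 1)*8 = -4*(0 + 1)*8 = -4*8 = -32)
1/(-56392 + W(X)) = 1/(-56392 + 27) = 1/(-56365) = -1/56365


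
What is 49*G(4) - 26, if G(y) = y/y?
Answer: 23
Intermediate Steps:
G(y) = 1
49*G(4) - 26 = 49*1 - 26 = 49 - 26 = 23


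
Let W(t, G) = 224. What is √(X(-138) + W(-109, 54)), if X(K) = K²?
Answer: 2*√4817 ≈ 138.81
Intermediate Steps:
√(X(-138) + W(-109, 54)) = √((-138)² + 224) = √(19044 + 224) = √19268 = 2*√4817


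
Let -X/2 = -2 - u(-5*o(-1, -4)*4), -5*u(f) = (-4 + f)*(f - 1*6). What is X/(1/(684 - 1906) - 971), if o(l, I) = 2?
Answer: 4922216/5932815 ≈ 0.82966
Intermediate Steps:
u(f) = -(-6 + f)*(-4 + f)/5 (u(f) = -(-4 + f)*(f - 1*6)/5 = -(-4 + f)*(f - 6)/5 = -(-4 + f)*(-6 + f)/5 = -(-6 + f)*(-4 + f)/5)
X = -4028/5 (X = -2*(-2 - (-24/5 + 2*(-5*2*4) - (-5*2*4)²/5)) = -2*(-2 - (-24/5 + 2*(-10*4) - (-10*4)²/5)) = -2*(-2 - (-24/5 + 2*(-40) - ⅕*(-40)²)) = -2*(-2 - (-24/5 - 80 - ⅕*1600)) = -2*(-2 - (-24/5 - 80 - 320)) = -2*(-2 - 1*(-2024/5)) = -2*(-2 + 2024/5) = -2*2014/5 = -4028/5 ≈ -805.60)
X/(1/(684 - 1906) - 971) = -4028/(5*(1/(684 - 1906) - 971)) = -4028/(5*(1/(-1222) - 971)) = -4028/(5*(-1/1222 - 971)) = -4028/(5*(-1186563/1222)) = -4028/5*(-1222/1186563) = 4922216/5932815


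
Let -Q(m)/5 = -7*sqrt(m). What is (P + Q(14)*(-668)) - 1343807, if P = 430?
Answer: -1343377 - 23380*sqrt(14) ≈ -1.4309e+6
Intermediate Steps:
Q(m) = 35*sqrt(m) (Q(m) = -(-35)*sqrt(m) = 35*sqrt(m))
(P + Q(14)*(-668)) - 1343807 = (430 + (35*sqrt(14))*(-668)) - 1343807 = (430 - 23380*sqrt(14)) - 1343807 = -1343377 - 23380*sqrt(14)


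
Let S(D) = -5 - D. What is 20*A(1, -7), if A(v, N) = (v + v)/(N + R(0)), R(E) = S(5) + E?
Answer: -40/17 ≈ -2.3529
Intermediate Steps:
R(E) = -10 + E (R(E) = (-5 - 1*5) + E = (-5 - 5) + E = -10 + E)
A(v, N) = 2*v/(-10 + N) (A(v, N) = (v + v)/(N + (-10 + 0)) = (2*v)/(N - 10) = (2*v)/(-10 + N) = 2*v/(-10 + N))
20*A(1, -7) = 20*(2*1/(-10 - 7)) = 20*(2*1/(-17)) = 20*(2*1*(-1/17)) = 20*(-2/17) = -40/17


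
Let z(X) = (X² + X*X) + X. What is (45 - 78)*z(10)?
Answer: -6930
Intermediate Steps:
z(X) = X + 2*X² (z(X) = (X² + X²) + X = 2*X² + X = X + 2*X²)
(45 - 78)*z(10) = (45 - 78)*(10*(1 + 2*10)) = -330*(1 + 20) = -330*21 = -33*210 = -6930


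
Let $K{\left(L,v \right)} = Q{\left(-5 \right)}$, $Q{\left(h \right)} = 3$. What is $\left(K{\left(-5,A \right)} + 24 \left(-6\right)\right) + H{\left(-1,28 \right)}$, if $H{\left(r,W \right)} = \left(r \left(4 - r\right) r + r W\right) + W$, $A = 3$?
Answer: $-136$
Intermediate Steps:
$K{\left(L,v \right)} = 3$
$H{\left(r,W \right)} = W + W r + r^{2} \left(4 - r\right)$ ($H{\left(r,W \right)} = \left(r^{2} \left(4 - r\right) + W r\right) + W = \left(W r + r^{2} \left(4 - r\right)\right) + W = W + W r + r^{2} \left(4 - r\right)$)
$\left(K{\left(-5,A \right)} + 24 \left(-6\right)\right) + H{\left(-1,28 \right)} = \left(3 + 24 \left(-6\right)\right) + \left(28 - \left(-1\right)^{3} + 4 \left(-1\right)^{2} + 28 \left(-1\right)\right) = \left(3 - 144\right) + \left(28 - -1 + 4 \cdot 1 - 28\right) = -141 + \left(28 + 1 + 4 - 28\right) = -141 + 5 = -136$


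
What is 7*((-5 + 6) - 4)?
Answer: -21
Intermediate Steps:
7*((-5 + 6) - 4) = 7*(1 - 4) = 7*(-3) = -21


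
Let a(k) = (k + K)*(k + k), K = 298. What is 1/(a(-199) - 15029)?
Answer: -1/54431 ≈ -1.8372e-5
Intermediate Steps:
a(k) = 2*k*(298 + k) (a(k) = (k + 298)*(k + k) = (298 + k)*(2*k) = 2*k*(298 + k))
1/(a(-199) - 15029) = 1/(2*(-199)*(298 - 199) - 15029) = 1/(2*(-199)*99 - 15029) = 1/(-39402 - 15029) = 1/(-54431) = -1/54431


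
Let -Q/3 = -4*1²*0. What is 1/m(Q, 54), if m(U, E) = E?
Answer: 1/54 ≈ 0.018519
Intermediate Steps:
Q = 0 (Q = -3*(-4*1²)*0 = -3*(-4*1)*0 = -(-12)*0 = -3*0 = 0)
1/m(Q, 54) = 1/54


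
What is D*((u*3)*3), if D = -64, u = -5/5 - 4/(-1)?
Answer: -1728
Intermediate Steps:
u = 3 (u = -5*1/5 - 4*(-1) = -1 + 4 = 3)
D*((u*3)*3) = -64*3*3*3 = -576*3 = -64*27 = -1728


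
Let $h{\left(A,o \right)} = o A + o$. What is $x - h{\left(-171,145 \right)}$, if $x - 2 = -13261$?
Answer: $11391$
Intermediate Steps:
$h{\left(A,o \right)} = o + A o$ ($h{\left(A,o \right)} = A o + o = o + A o$)
$x = -13259$ ($x = 2 - 13261 = -13259$)
$x - h{\left(-171,145 \right)} = -13259 - 145 \left(1 - 171\right) = -13259 - 145 \left(-170\right) = -13259 - -24650 = -13259 + 24650 = 11391$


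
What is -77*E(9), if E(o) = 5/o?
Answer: -385/9 ≈ -42.778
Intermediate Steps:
-77*E(9) = -385/9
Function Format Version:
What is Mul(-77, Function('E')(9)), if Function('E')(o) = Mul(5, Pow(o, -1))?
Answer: Rational(-385, 9) ≈ -42.778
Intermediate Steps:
Mul(-77, Function('E')(9)) = Mul(-77, Mul(5, Pow(9, -1))) = Mul(-77, Mul(5, Rational(1, 9))) = Mul(-77, Rational(5, 9)) = Rational(-385, 9)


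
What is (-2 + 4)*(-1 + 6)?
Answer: 10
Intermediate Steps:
(-2 + 4)*(-1 + 6) = 2*5 = 10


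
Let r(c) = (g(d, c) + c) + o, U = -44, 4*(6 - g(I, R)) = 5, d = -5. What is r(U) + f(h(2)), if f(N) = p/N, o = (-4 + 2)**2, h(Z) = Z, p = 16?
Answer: -109/4 ≈ -27.250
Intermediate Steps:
g(I, R) = 19/4 (g(I, R) = 6 - 1/4*5 = 6 - 5/4 = 19/4)
o = 4 (o = (-2)**2 = 4)
r(c) = 35/4 + c (r(c) = (19/4 + c) + 4 = 35/4 + c)
f(N) = 16/N
r(U) + f(h(2)) = (35/4 - 44) + 16/2 = -141/4 + 16*(1/2) = -141/4 + 8 = -109/4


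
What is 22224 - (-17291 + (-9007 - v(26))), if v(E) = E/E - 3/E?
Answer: 1261595/26 ≈ 48523.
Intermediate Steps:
v(E) = 1 - 3/E
22224 - (-17291 + (-9007 - v(26))) = 22224 - (-17291 + (-9007 - (-3 + 26)/26)) = 22224 - (-17291 + (-9007 - 23/26)) = 22224 - (-17291 - 234205/26) = 22224 - 1*(-683771/26) = 22224 + 683771/26 = 1261595/26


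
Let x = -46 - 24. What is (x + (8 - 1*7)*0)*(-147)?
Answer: 10290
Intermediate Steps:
x = -70
(x + (8 - 1*7)*0)*(-147) = (-70 + (8 - 1*7)*0)*(-147) = (-70 + (8 - 7)*0)*(-147) = (-70 + 1*0)*(-147) = (-70 + 0)*(-147) = -70*(-147) = 10290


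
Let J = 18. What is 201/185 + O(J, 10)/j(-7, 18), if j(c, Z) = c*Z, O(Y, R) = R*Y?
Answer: -443/1295 ≈ -0.34208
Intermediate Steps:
j(c, Z) = Z*c
201/185 + O(J, 10)/j(-7, 18) = 201/185 + (10*18)/((18*(-7))) = 201*(1/185) + 180/(-126) = 201/185 + 180*(-1/126) = 201/185 - 10/7 = -443/1295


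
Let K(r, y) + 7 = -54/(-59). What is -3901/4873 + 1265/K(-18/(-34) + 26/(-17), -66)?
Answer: -365096814/1749407 ≈ -208.70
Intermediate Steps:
K(r, y) = -359/59 (K(r, y) = -7 - 54/(-59) = -7 - 54*(-1/59) = -7 + 54/59 = -359/59)
-3901/4873 + 1265/K(-18/(-34) + 26/(-17), -66) = -3901/4873 + 1265/(-359/59) = -3901*1/4873 + 1265*(-59/359) = -3901/4873 - 74635/359 = -365096814/1749407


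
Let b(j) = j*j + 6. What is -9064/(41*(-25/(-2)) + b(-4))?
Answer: -18128/1069 ≈ -16.958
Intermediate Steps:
b(j) = 6 + j**2 (b(j) = j**2 + 6 = 6 + j**2)
-9064/(41*(-25/(-2)) + b(-4)) = -9064/(41*(-25/(-2)) + (6 + (-4)**2)) = -9064/(41*(-25*(-1/2)) + (6 + 16)) = -9064/(41*(25/2) + 22) = -9064/(1025/2 + 22) = -9064/1069/2 = -9064*2/1069 = -18128/1069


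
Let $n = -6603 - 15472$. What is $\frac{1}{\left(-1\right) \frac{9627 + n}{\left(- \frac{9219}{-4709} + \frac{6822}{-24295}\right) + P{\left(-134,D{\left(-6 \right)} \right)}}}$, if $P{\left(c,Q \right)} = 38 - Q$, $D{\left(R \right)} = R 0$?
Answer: $\frac{4539246697}{1424115369440} \approx 0.0031874$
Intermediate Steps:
$n = -22075$
$D{\left(R \right)} = 0$
$\frac{1}{\left(-1\right) \frac{9627 + n}{\left(- \frac{9219}{-4709} + \frac{6822}{-24295}\right) + P{\left(-134,D{\left(-6 \right)} \right)}}} = \frac{1}{\left(-1\right) \frac{9627 - 22075}{\left(- \frac{9219}{-4709} + \frac{6822}{-24295}\right) + \left(38 - 0\right)}} = \frac{1}{\left(-1\right) \left(- \frac{12448}{\left(\left(-9219\right) \left(- \frac{1}{4709}\right) + 6822 \left(- \frac{1}{24295}\right)\right) + \left(38 + 0\right)}\right)} = \frac{1}{\left(-1\right) \left(- \frac{12448}{\left(\frac{9219}{4709} - \frac{6822}{24295}\right) + 38}\right)} = \frac{1}{\left(-1\right) \left(- \frac{12448}{\frac{191850807}{114405155} + 38}\right)} = \frac{1}{\left(-1\right) \left(- \frac{12448}{\frac{4539246697}{114405155}}\right)} = \frac{1}{\left(-1\right) \left(\left(-12448\right) \frac{114405155}{4539246697}\right)} = \frac{1}{\left(-1\right) \left(- \frac{1424115369440}{4539246697}\right)} = \frac{1}{\frac{1424115369440}{4539246697}} = \frac{4539246697}{1424115369440}$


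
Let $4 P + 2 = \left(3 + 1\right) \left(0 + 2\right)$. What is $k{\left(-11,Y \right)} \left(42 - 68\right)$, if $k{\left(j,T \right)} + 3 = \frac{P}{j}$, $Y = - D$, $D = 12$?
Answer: $\frac{897}{11} \approx 81.545$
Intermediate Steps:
$P = \frac{3}{2}$ ($P = - \frac{1}{2} + \frac{\left(3 + 1\right) \left(0 + 2\right)}{4} = - \frac{1}{2} + \frac{4 \cdot 2}{4} = - \frac{1}{2} + \frac{1}{4} \cdot 8 = - \frac{1}{2} + 2 = \frac{3}{2} \approx 1.5$)
$Y = -12$ ($Y = \left(-1\right) 12 = -12$)
$k{\left(j,T \right)} = -3 + \frac{3}{2 j}$
$k{\left(-11,Y \right)} \left(42 - 68\right) = \left(-3 + \frac{3}{2 \left(-11\right)}\right) \left(42 - 68\right) = \left(-3 + \frac{3}{2} \left(- \frac{1}{11}\right)\right) \left(-26\right) = \left(-3 - \frac{3}{22}\right) \left(-26\right) = \left(- \frac{69}{22}\right) \left(-26\right) = \frac{897}{11}$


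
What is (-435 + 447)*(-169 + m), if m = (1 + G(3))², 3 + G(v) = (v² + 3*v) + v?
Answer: 2304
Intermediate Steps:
G(v) = -3 + v² + 4*v (G(v) = -3 + ((v² + 3*v) + v) = -3 + (v² + 4*v) = -3 + v² + 4*v)
m = 361 (m = (1 + (-3 + 3² + 4*3))² = (1 + (-3 + 9 + 12))² = (1 + 18)² = 19² = 361)
(-435 + 447)*(-169 + m) = (-435 + 447)*(-169 + 361) = 12*192 = 2304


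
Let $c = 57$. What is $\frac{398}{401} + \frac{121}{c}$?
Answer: $\frac{71207}{22857} \approx 3.1153$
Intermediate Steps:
$\frac{398}{401} + \frac{121}{c} = \frac{398}{401} + \frac{121}{57} = \frac{71207}{22857}$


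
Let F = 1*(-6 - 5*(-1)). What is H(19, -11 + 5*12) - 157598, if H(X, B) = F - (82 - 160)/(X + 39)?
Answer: -4570332/29 ≈ -1.5760e+5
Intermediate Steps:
F = -1 (F = 1*(-6 + 5) = 1*(-1) = -1)
H(X, B) = -1 + 78/(39 + X) (H(X, B) = -1 - (82 - 160)/(X + 39) = -1 - (-78)/(39 + X) = -1 + 78/(39 + X))
H(19, -11 + 5*12) - 157598 = (39 - 1*19)/(39 + 19) - 157598 = (39 - 19)/58 - 157598 = (1/58)*20 - 157598 = 10/29 - 157598 = -4570332/29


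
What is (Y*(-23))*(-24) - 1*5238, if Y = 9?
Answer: -270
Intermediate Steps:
(Y*(-23))*(-24) - 1*5238 = (9*(-23))*(-24) - 1*5238 = -207*(-24) - 5238 = 4968 - 5238 = -270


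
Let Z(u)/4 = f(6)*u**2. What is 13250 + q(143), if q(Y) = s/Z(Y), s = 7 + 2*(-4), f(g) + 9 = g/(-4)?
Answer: 11379868501/858858 ≈ 13250.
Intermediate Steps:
f(g) = -9 - g/4 (f(g) = -9 + g/(-4) = -9 + g*(-1/4) = -9 - g/4)
Z(u) = -42*u**2 (Z(u) = 4*((-9 - 1/4*6)*u**2) = 4*((-9 - 3/2)*u**2) = 4*(-21*u**2/2) = -42*u**2)
s = -1 (s = 7 - 8 = -1)
q(Y) = 1/(42*Y**2) (q(Y) = -1/((-42*Y**2)) = -(-1)/(42*Y**2) = 1/(42*Y**2))
13250 + q(143) = 13250 + (1/42)/143**2 = 13250 + (1/42)*(1/20449) = 13250 + 1/858858 = 11379868501/858858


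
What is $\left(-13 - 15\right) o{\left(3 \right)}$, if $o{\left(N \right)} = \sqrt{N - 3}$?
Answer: $0$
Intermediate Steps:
$o{\left(N \right)} = \sqrt{-3 + N}$
$\left(-13 - 15\right) o{\left(3 \right)} = \left(-13 - 15\right) \sqrt{-3 + 3} = \left(-13 - 15\right) \sqrt{0} = \left(-28\right) 0 = 0$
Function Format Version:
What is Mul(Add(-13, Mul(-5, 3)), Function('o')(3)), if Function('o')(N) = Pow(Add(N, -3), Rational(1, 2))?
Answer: 0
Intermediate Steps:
Function('o')(N) = Pow(Add(-3, N), Rational(1, 2))
Mul(Add(-13, Mul(-5, 3)), Function('o')(3)) = Mul(Add(-13, Mul(-5, 3)), Pow(Add(-3, 3), Rational(1, 2))) = Mul(Add(-13, -15), Pow(0, Rational(1, 2))) = Mul(-28, 0) = 0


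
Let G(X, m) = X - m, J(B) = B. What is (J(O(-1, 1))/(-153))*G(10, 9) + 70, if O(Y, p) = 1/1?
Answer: 10709/153 ≈ 69.993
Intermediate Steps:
O(Y, p) = 1
(J(O(-1, 1))/(-153))*G(10, 9) + 70 = (1/(-153))*(10 - 1*9) + 70 = (1*(-1/153))*(10 - 9) + 70 = -1/153*1 + 70 = -1/153 + 70 = 10709/153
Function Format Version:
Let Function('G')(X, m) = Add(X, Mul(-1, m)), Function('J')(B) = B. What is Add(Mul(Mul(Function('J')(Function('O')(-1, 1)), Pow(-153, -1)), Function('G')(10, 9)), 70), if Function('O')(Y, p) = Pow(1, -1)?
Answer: Rational(10709, 153) ≈ 69.993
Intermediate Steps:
Function('O')(Y, p) = 1
Add(Mul(Mul(Function('J')(Function('O')(-1, 1)), Pow(-153, -1)), Function('G')(10, 9)), 70) = Add(Mul(Mul(1, Pow(-153, -1)), Add(10, Mul(-1, 9))), 70) = Add(Mul(Mul(1, Rational(-1, 153)), Add(10, -9)), 70) = Add(Mul(Rational(-1, 153), 1), 70) = Add(Rational(-1, 153), 70) = Rational(10709, 153)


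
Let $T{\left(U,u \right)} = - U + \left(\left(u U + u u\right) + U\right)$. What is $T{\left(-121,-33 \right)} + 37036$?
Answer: $42118$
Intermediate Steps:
$T{\left(U,u \right)} = u^{2} + U u$ ($T{\left(U,u \right)} = - U + \left(\left(U u + u^{2}\right) + U\right) = - U + \left(\left(u^{2} + U u\right) + U\right) = - U + \left(U + u^{2} + U u\right) = u^{2} + U u$)
$T{\left(-121,-33 \right)} + 37036 = - 33 \left(-121 - 33\right) + 37036 = \left(-33\right) \left(-154\right) + 37036 = 5082 + 37036 = 42118$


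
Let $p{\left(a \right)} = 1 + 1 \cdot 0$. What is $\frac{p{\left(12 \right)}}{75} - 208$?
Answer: $- \frac{15599}{75} \approx -207.99$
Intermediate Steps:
$p{\left(a \right)} = 1$ ($p{\left(a \right)} = 1 + 0 = 1$)
$\frac{p{\left(12 \right)}}{75} - 208 = 1 \cdot \frac{1}{75} - 208 = \frac{1}{75} - 208 = - \frac{15599}{75}$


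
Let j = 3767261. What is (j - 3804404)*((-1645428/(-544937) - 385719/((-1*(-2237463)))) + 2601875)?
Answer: -4364176198881063637474/45158384253 ≈ -9.6641e+10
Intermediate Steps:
(j - 3804404)*((-1645428/(-544937) - 385719/((-1*(-2237463)))) + 2601875) = (3767261 - 3804404)*((-1645428/(-544937) - 385719/((-1*(-2237463)))) + 2601875) = -37143*((-1645428*(-1/544937) - 385719/2237463) + 2601875) = -37143*((1645428/544937 - 385719*1/2237463) + 2601875) = -37143*((1645428/544937 - 128573/745821) + 2601875) = -37143*(1157130571487/406425458277 + 2601875) = -37143*1057469396385040862/406425458277 = -4364176198881063637474/45158384253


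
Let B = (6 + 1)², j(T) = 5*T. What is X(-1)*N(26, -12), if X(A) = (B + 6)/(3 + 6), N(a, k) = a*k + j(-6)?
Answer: -2090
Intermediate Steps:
B = 49 (B = 7² = 49)
N(a, k) = -30 + a*k (N(a, k) = a*k + 5*(-6) = a*k - 30 = -30 + a*k)
X(A) = 55/9 (X(A) = (49 + 6)/(3 + 6) = 55/9)
X(-1)*N(26, -12) = 55*(-30 + 26*(-12))/9 = 55*(-30 - 312)/9 = (55/9)*(-342) = -2090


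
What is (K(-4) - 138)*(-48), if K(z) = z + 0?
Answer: 6816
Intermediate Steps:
K(z) = z
(K(-4) - 138)*(-48) = (-4 - 138)*(-48) = -142*(-48) = 6816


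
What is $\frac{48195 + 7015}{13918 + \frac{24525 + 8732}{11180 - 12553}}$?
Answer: $\frac{75803330}{19076157} \approx 3.9737$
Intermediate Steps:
$\frac{48195 + 7015}{13918 + \frac{24525 + 8732}{11180 - 12553}} = \frac{55210}{13918 + \frac{33257}{-1373}} = \frac{55210}{13918 + 33257 \left(- \frac{1}{1373}\right)} = \frac{55210}{13918 - \frac{33257}{1373}} = \frac{55210}{\frac{19076157}{1373}} = 55210 \cdot \frac{1373}{19076157} = \frac{75803330}{19076157}$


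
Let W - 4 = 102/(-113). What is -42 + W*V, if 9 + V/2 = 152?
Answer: 95354/113 ≈ 843.84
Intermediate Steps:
V = 286 (V = -18 + 2*152 = -18 + 304 = 286)
W = 350/113 (W = 4 + 102/(-113) = 4 + 102*(-1/113) = 4 - 102/113 = 350/113 ≈ 3.0973)
-42 + W*V = -42 + (350/113)*286 = -42 + 100100/113 = 95354/113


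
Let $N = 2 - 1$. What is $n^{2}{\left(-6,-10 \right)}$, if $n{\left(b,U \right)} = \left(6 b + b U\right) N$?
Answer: $576$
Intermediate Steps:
$N = 1$
$n{\left(b,U \right)} = 6 b + U b$ ($n{\left(b,U \right)} = \left(6 b + b U\right) 1 = \left(6 b + U b\right) 1 = 6 b + U b$)
$n^{2}{\left(-6,-10 \right)} = \left(- 6 \left(6 - 10\right)\right)^{2} = \left(\left(-6\right) \left(-4\right)\right)^{2} = 24^{2} = 576$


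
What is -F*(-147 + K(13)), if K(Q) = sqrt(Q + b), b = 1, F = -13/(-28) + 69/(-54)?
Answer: -1435/12 + 205*sqrt(14)/252 ≈ -116.54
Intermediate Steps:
F = -205/252 (F = -13*(-1/28) + 69*(-1/54) = 13/28 - 23/18 = -205/252 ≈ -0.81349)
K(Q) = sqrt(1 + Q) (K(Q) = sqrt(Q + 1) = sqrt(1 + Q))
-F*(-147 + K(13)) = -(-205)*(-147 + sqrt(1 + 13))/252 = -(-205)*(-147 + sqrt(14))/252 = -(1435/12 - 205*sqrt(14)/252) = -1435/12 + 205*sqrt(14)/252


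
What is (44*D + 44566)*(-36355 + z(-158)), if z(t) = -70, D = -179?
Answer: -1336433250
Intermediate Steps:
(44*D + 44566)*(-36355 + z(-158)) = (44*(-179) + 44566)*(-36355 - 70) = (-7876 + 44566)*(-36425) = 36690*(-36425) = -1336433250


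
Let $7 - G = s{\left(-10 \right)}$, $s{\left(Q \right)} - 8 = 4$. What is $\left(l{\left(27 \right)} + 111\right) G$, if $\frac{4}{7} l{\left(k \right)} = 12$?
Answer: $-660$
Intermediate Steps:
$s{\left(Q \right)} = 12$ ($s{\left(Q \right)} = 8 + 4 = 12$)
$l{\left(k \right)} = 21$ ($l{\left(k \right)} = \frac{7}{4} \cdot 12 = 21$)
$G = -5$ ($G = 7 - 12 = -5$)
$\left(l{\left(27 \right)} + 111\right) G = \left(21 + 111\right) \left(-5\right) = 132 \left(-5\right) = -660$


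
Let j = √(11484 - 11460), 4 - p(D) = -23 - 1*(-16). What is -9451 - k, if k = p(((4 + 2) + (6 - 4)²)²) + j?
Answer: -9462 - 2*√6 ≈ -9466.9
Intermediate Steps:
p(D) = 11 (p(D) = 4 - (-23 - 1*(-16)) = 4 - (-23 + 16) = 4 - 1*(-7) = 4 + 7 = 11)
j = 2*√6 (j = √24 = 2*√6 ≈ 4.8990)
k = 11 + 2*√6 ≈ 15.899
-9451 - k = -9451 - (11 + 2*√6) = -9451 + (-11 - 2*√6) = -9462 - 2*√6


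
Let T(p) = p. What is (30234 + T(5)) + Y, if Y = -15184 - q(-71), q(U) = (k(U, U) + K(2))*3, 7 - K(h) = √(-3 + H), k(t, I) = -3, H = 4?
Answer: 15046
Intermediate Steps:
K(h) = 6 (K(h) = 7 - √(-3 + 4) = 7 - √1 = 7 - 1*1 = 7 - 1 = 6)
q(U) = 9 (q(U) = (-3 + 6)*3 = 3*3 = 9)
Y = -15193 (Y = -15184 - 1*9 = -15184 - 9 = -15193)
(30234 + T(5)) + Y = (30234 + 5) - 15193 = 30239 - 15193 = 15046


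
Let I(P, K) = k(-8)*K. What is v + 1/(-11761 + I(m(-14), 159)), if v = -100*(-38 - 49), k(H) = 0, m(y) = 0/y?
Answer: 102320699/11761 ≈ 8700.0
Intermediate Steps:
m(y) = 0
I(P, K) = 0 (I(P, K) = 0*K = 0)
v = 8700 (v = -100*(-87) = 8700)
v + 1/(-11761 + I(m(-14), 159)) = 8700 + 1/(-11761 + 0) = 8700 + 1/(-11761) = 8700 - 1/11761 = 102320699/11761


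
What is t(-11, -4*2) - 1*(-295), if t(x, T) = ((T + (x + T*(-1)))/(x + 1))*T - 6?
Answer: 1401/5 ≈ 280.20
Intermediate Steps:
t(x, T) = -6 + T*x/(1 + x) (t(x, T) = ((T + (x - T))/(1 + x))*T - 6 = (x/(1 + x))*T - 6 = T*x/(1 + x) - 6 = -6 + T*x/(1 + x))
t(-11, -4*2) - 1*(-295) = (-6 - 6*(-11) - 4*2*(-11))/(1 - 11) - 1*(-295) = (-6 + 66 - 8*(-11))/(-10) + 295 = -(-6 + 66 + 88)/10 + 295 = -⅒*148 + 295 = -74/5 + 295 = 1401/5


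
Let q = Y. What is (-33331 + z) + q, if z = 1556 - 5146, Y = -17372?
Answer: -54293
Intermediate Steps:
z = -3590
q = -17372
(-33331 + z) + q = (-33331 - 3590) - 17372 = -36921 - 17372 = -54293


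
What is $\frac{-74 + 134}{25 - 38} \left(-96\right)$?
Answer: $\frac{5760}{13} \approx 443.08$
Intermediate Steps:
$\frac{-74 + 134}{25 - 38} \left(-96\right) = \frac{60}{-13} \left(-96\right) = 60 \left(- \frac{1}{13}\right) \left(-96\right) = \left(- \frac{60}{13}\right) \left(-96\right) = \frac{5760}{13}$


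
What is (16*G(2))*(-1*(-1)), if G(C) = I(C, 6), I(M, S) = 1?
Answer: 16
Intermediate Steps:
G(C) = 1
(16*G(2))*(-1*(-1)) = (16*1)*(-1*(-1)) = 16*1 = 16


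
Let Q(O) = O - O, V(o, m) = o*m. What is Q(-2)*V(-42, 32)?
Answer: 0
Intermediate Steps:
V(o, m) = m*o
Q(O) = 0
Q(-2)*V(-42, 32) = 0*(32*(-42)) = 0*(-1344) = 0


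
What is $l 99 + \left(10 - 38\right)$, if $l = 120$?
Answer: $11852$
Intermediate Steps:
$l 99 + \left(10 - 38\right) = 120 \cdot 99 + \left(10 - 38\right) = 11880 + \left(10 - 38\right) = 11880 - 28 = 11852$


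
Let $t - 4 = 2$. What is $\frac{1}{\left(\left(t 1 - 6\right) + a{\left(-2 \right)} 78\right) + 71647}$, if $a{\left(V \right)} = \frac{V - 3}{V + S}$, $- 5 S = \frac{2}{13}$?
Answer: $\frac{22}{1580459} \approx 1.392 \cdot 10^{-5}$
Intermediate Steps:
$t = 6$ ($t = 4 + 2 = 6$)
$S = - \frac{2}{65}$ ($S = - \frac{2 \cdot \frac{1}{13}}{5} = \left(- \frac{1}{5}\right) \frac{2}{13} = - \frac{2}{65} \approx -0.030769$)
$a{\left(V \right)} = \frac{-3 + V}{- \frac{2}{65} + V}$ ($a{\left(V \right)} = \frac{V - 3}{V - \frac{2}{65}} = \frac{-3 + V}{- \frac{2}{65} + V}$)
$\frac{1}{\left(\left(t 1 - 6\right) + a{\left(-2 \right)} 78\right) + 71647} = \frac{1}{\left(\left(6 \cdot 1 - 6\right) + \frac{65 \left(-3 - 2\right)}{-2 + 65 \left(-2\right)} 78\right) + 71647} = \frac{1}{\left(\left(6 - 6\right) + 65 \frac{1}{-2 - 130} \left(-5\right) 78\right) + 71647} = \frac{1}{\left(0 + 65 \frac{1}{-132} \left(-5\right) 78\right) + 71647} = \frac{1}{\left(0 + 65 \left(- \frac{1}{132}\right) \left(-5\right) 78\right) + 71647} = \frac{1}{\left(0 + \frac{325}{132} \cdot 78\right) + 71647} = \frac{1}{\left(0 + \frac{4225}{22}\right) + 71647} = \frac{1}{\frac{4225}{22} + 71647} = \frac{1}{\frac{1580459}{22}} = \frac{22}{1580459}$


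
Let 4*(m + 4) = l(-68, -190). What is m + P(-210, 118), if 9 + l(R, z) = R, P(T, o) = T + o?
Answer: -461/4 ≈ -115.25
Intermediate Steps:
l(R, z) = -9 + R
m = -93/4 (m = -4 + (-9 - 68)/4 = -4 + (1/4)*(-77) = -4 - 77/4 = -93/4 ≈ -23.250)
m + P(-210, 118) = -93/4 + (-210 + 118) = -93/4 - 92 = -461/4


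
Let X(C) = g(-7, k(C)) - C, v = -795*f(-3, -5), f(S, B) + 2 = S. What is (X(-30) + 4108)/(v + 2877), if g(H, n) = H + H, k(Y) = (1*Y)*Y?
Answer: 1031/1713 ≈ 0.60187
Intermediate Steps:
k(Y) = Y² (k(Y) = Y*Y = Y²)
f(S, B) = -2 + S
g(H, n) = 2*H
v = 3975 (v = -795*(-2 - 3) = -795*(-5) = 3975)
X(C) = -14 - C (X(C) = 2*(-7) - C = -14 - C)
(X(-30) + 4108)/(v + 2877) = ((-14 - 1*(-30)) + 4108)/(3975 + 2877) = ((-14 + 30) + 4108)/6852 = (16 + 4108)*(1/6852) = 4124*(1/6852) = 1031/1713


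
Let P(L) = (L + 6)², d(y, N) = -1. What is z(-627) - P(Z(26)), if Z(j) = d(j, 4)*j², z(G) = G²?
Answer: -55771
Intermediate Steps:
Z(j) = -j²
P(L) = (6 + L)²
z(-627) - P(Z(26)) = (-627)² - (6 - 1*26²)² = 393129 - (6 - 1*676)² = 393129 - (6 - 676)² = 393129 - 1*(-670)² = 393129 - 1*448900 = 393129 - 448900 = -55771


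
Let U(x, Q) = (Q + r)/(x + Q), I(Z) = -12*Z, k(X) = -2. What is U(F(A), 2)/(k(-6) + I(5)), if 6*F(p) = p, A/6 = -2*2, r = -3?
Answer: -1/124 ≈ -0.0080645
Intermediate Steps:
A = -24 (A = 6*(-2*2) = 6*(-4) = -24)
F(p) = p/6
U(x, Q) = (-3 + Q)/(Q + x) (U(x, Q) = (Q - 3)/(x + Q) = (-3 + Q)/(Q + x))
U(F(A), 2)/(k(-6) + I(5)) = ((-3 + 2)/(2 + (⅙)*(-24)))/(-2 - 12*5) = (-1/(2 - 4))/(-2 - 60) = (-1/(-2))/(-62) = -½*(-1)*(-1/62) = (½)*(-1/62) = -1/124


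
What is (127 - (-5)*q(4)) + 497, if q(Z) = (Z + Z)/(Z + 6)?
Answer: 628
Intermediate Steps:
q(Z) = 2*Z/(6 + Z) (q(Z) = (2*Z)/(6 + Z) = 2*Z/(6 + Z))
(127 - (-5)*q(4)) + 497 = (127 - (-5)*2*4/(6 + 4)) + 497 = (127 - (-5)*2*4/10) + 497 = (127 - (-5)*2*4*(⅒)) + 497 = (127 - (-5)*4/5) + 497 = (127 - 1*(-4)) + 497 = (127 + 4) + 497 = 131 + 497 = 628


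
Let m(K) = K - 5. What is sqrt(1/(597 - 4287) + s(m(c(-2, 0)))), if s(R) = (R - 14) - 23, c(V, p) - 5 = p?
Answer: I*sqrt(55977710)/1230 ≈ 6.0828*I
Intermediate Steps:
c(V, p) = 5 + p
m(K) = -5 + K
s(R) = -37 + R (s(R) = (-14 + R) - 23 = -37 + R)
sqrt(1/(597 - 4287) + s(m(c(-2, 0)))) = sqrt(1/(597 - 4287) + (-37 + (-5 + (5 + 0)))) = sqrt(1/(-3690) + (-37 + (-5 + 5))) = sqrt(-1/3690 + (-37 + 0)) = sqrt(-1/3690 - 37) = sqrt(-136531/3690) = I*sqrt(55977710)/1230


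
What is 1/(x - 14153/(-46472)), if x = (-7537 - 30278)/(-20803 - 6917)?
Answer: 1341879/2239229 ≈ 0.59926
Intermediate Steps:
x = 2521/1848 (x = -37815/(-27720) = -37815*(-1/27720) = 2521/1848 ≈ 1.3642)
1/(x - 14153/(-46472)) = 1/(2521/1848 - 14153/(-46472)) = 1/(2521/1848 - 14153*(-1/46472)) = 1/(2521/1848 + 14153/46472) = 1/(2239229/1341879) = 1341879/2239229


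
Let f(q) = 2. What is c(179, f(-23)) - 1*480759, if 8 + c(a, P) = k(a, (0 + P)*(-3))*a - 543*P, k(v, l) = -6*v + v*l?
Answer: -866345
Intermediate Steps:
k(v, l) = -6*v + l*v
c(a, P) = -8 - 543*P + a²*(-6 - 3*P) (c(a, P) = -8 + ((a*(-6 + (0 + P)*(-3)))*a - 543*P) = -8 + ((a*(-6 + P*(-3)))*a - 543*P) = -8 + ((a*(-6 - 3*P))*a - 543*P) = -8 + (a²*(-6 - 3*P) - 543*P) = -8 + (-543*P + a²*(-6 - 3*P)) = -8 - 543*P + a²*(-6 - 3*P))
c(179, f(-23)) - 1*480759 = (-8 - 543*2 - 3*179²*(2 + 2)) - 1*480759 = (-8 - 1086 - 3*32041*4) - 480759 = (-8 - 1086 - 384492) - 480759 = -385586 - 480759 = -866345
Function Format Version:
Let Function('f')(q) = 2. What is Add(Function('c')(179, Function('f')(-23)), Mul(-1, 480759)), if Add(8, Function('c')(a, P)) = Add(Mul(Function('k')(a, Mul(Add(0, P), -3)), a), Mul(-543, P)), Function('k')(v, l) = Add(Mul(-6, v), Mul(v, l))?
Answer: -866345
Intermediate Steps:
Function('k')(v, l) = Add(Mul(-6, v), Mul(l, v))
Function('c')(a, P) = Add(-8, Mul(-543, P), Mul(Pow(a, 2), Add(-6, Mul(-3, P)))) (Function('c')(a, P) = Add(-8, Add(Mul(Mul(a, Add(-6, Mul(Add(0, P), -3))), a), Mul(-543, P))) = Add(-8, Add(Mul(Mul(a, Add(-6, Mul(P, -3))), a), Mul(-543, P))) = Add(-8, Add(Mul(Mul(a, Add(-6, Mul(-3, P))), a), Mul(-543, P))) = Add(-8, Add(Mul(Pow(a, 2), Add(-6, Mul(-3, P))), Mul(-543, P))) = Add(-8, Add(Mul(-543, P), Mul(Pow(a, 2), Add(-6, Mul(-3, P))))) = Add(-8, Mul(-543, P), Mul(Pow(a, 2), Add(-6, Mul(-3, P)))))
Add(Function('c')(179, Function('f')(-23)), Mul(-1, 480759)) = Add(Add(-8, Mul(-543, 2), Mul(-3, Pow(179, 2), Add(2, 2))), Mul(-1, 480759)) = Add(Add(-8, -1086, Mul(-3, 32041, 4)), -480759) = Add(Add(-8, -1086, -384492), -480759) = Add(-385586, -480759) = -866345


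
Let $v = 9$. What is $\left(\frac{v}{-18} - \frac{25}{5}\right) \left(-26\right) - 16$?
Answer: $127$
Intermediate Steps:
$\left(\frac{v}{-18} - \frac{25}{5}\right) \left(-26\right) - 16 = \left(\frac{9}{-18} - \frac{25}{5}\right) \left(-26\right) - 16 = \left(9 \left(- \frac{1}{18}\right) - 5\right) \left(-26\right) - 16 = \left(- \frac{1}{2} - 5\right) \left(-26\right) - 16 = \left(- \frac{11}{2}\right) \left(-26\right) - 16 = 143 - 16 = 127$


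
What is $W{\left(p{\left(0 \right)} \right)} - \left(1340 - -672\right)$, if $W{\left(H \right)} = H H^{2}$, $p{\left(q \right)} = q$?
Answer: $-2012$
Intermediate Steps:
$W{\left(H \right)} = H^{3}$
$W{\left(p{\left(0 \right)} \right)} - \left(1340 - -672\right) = 0^{3} - \left(1340 - -672\right) = 0 - \left(1340 + 672\right) = 0 - 2012 = -2012$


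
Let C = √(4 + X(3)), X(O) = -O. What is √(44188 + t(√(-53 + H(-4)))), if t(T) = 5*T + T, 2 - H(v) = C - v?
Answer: 2*√(11047 + 3*I*√14) ≈ 210.21 + 0.1068*I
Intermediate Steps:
C = 1 (C = √(4 - 1*3) = √(4 - 3) = √1 = 1)
H(v) = 1 + v (H(v) = 2 - (1 - v) = 2 + (-1 + v) = 1 + v)
t(T) = 6*T
√(44188 + t(√(-53 + H(-4)))) = √(44188 + 6*√(-53 + (1 - 4))) = √(44188 + 6*√(-53 - 3)) = √(44188 + 6*√(-56)) = √(44188 + 6*(2*I*√14)) = √(44188 + 12*I*√14)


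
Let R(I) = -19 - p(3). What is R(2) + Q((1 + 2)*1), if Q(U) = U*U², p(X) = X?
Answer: 5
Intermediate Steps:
Q(U) = U³
R(I) = -22 (R(I) = -19 - 1*3 = -19 - 3 = -22)
R(2) + Q((1 + 2)*1) = -22 + ((1 + 2)*1)³ = -22 + (3*1)³ = -22 + 3³ = -22 + 27 = 5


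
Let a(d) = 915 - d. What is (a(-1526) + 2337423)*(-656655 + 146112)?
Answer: -1194601186152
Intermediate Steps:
(a(-1526) + 2337423)*(-656655 + 146112) = ((915 - 1*(-1526)) + 2337423)*(-656655 + 146112) = ((915 + 1526) + 2337423)*(-510543) = (2441 + 2337423)*(-510543) = 2339864*(-510543) = -1194601186152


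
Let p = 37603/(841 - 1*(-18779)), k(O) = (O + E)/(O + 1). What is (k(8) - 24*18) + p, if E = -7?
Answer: -2812019/6540 ≈ -429.97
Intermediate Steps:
k(O) = (-7 + O)/(1 + O) (k(O) = (O - 7)/(O + 1) = (-7 + O)/(1 + O))
p = 37603/19620 (p = 37603/(841 + 18779) = 37603/19620 ≈ 1.9166)
(k(8) - 24*18) + p = ((-7 + 8)/(1 + 8) - 24*18) + 37603/19620 = (1/9 - 432) + 37603/19620 = ((⅑)*1 - 432) + 37603/19620 = (⅑ - 432) + 37603/19620 = -3887/9 + 37603/19620 = -2812019/6540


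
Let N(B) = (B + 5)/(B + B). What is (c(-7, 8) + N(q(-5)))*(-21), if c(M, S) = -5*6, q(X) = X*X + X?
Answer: 4935/8 ≈ 616.88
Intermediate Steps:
q(X) = X + X**2 (q(X) = X**2 + X = X + X**2)
c(M, S) = -30
N(B) = (5 + B)/(2*B) (N(B) = (5 + B)/((2*B)) = (5 + B)*(1/(2*B)) = (5 + B)/(2*B))
(c(-7, 8) + N(q(-5)))*(-21) = (-30 + (5 - 5*(1 - 5))/(2*((-5*(1 - 5)))))*(-21) = (-30 + (5 - 5*(-4))/(2*((-5*(-4)))))*(-21) = (-30 + (1/2)*(5 + 20)/20)*(-21) = (-30 + (1/2)*(1/20)*25)*(-21) = (-30 + 5/8)*(-21) = -235/8*(-21) = 4935/8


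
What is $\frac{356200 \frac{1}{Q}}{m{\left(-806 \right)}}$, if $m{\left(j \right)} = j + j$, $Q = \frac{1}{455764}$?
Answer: $- \frac{3121983400}{31} \approx -1.0071 \cdot 10^{8}$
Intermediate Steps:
$Q = \frac{1}{455764} \approx 2.1941 \cdot 10^{-6}$
$m{\left(j \right)} = 2 j$
$\frac{356200 \frac{1}{Q}}{m{\left(-806 \right)}} = \frac{356200 \frac{1}{\frac{1}{455764}}}{2 \left(-806\right)} = \frac{356200 \cdot 455764}{-1612} = 162343136800 \left(- \frac{1}{1612}\right) = - \frac{3121983400}{31}$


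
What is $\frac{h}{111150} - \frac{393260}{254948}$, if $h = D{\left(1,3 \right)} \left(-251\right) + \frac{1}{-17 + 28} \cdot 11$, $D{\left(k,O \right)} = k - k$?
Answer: $- \frac{10927648513}{7084367550} \approx -1.5425$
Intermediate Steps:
$D{\left(k,O \right)} = 0$
$h = 1$ ($h = 0 \left(-251\right) + \frac{1}{-17 + 28} \cdot 11 = 0 + \frac{1}{11} \cdot 11 = 0 + 1 = 1$)
$\frac{h}{111150} - \frac{393260}{254948} = 1 \cdot \frac{1}{111150} - \frac{393260}{254948} = 1 \cdot \frac{1}{111150} - \frac{98315}{63737} = \frac{1}{111150} - \frac{98315}{63737} = - \frac{10927648513}{7084367550}$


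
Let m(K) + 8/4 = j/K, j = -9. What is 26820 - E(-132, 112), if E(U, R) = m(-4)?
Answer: 107279/4 ≈ 26820.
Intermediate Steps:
m(K) = -2 - 9/K
E(U, R) = ¼ (E(U, R) = -2 - 9/(-4) = -2 - 9*(-¼) = -2 + 9/4 = ¼)
26820 - E(-132, 112) = 26820 - 1*¼ = 26820 - ¼ = 107279/4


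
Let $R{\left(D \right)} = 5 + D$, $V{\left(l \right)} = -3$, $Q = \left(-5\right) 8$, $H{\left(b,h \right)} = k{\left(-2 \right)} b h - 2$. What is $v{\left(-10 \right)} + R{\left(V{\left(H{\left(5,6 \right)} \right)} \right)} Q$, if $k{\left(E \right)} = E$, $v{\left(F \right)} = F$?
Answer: $-90$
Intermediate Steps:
$H{\left(b,h \right)} = -2 - 2 b h$ ($H{\left(b,h \right)} = - 2 b h - 2 = -2 - 2 b h$)
$Q = -40$
$v{\left(-10 \right)} + R{\left(V{\left(H{\left(5,6 \right)} \right)} \right)} Q = -10 + \left(5 - 3\right) \left(-40\right) = -10 + 2 \left(-40\right) = -10 - 80 = -90$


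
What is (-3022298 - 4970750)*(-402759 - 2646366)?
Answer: 24371802483000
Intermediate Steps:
(-3022298 - 4970750)*(-402759 - 2646366) = -7993048*(-3049125) = 24371802483000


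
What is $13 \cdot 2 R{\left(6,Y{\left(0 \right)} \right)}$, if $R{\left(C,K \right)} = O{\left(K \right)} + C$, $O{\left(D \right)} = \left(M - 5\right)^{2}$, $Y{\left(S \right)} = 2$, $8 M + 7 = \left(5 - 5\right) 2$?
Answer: $\frac{33709}{32} \approx 1053.4$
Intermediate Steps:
$M = - \frac{7}{8}$ ($M = - \frac{7}{8} + \frac{\left(5 - 5\right) 2}{8} = - \frac{7}{8} + \frac{0 \cdot 2}{8} = - \frac{7}{8} + \frac{1}{8} \cdot 0 = - \frac{7}{8} + 0 = - \frac{7}{8} \approx -0.875$)
$O{\left(D \right)} = \frac{2209}{64}$ ($O{\left(D \right)} = \left(- \frac{7}{8} - 5\right)^{2} = \left(- \frac{47}{8}\right)^{2} = \frac{2209}{64}$)
$R{\left(C,K \right)} = \frac{2209}{64} + C$
$13 \cdot 2 R{\left(6,Y{\left(0 \right)} \right)} = 13 \cdot 2 \left(\frac{2209}{64} + 6\right) = 26 \cdot \frac{2593}{64} = \frac{33709}{32}$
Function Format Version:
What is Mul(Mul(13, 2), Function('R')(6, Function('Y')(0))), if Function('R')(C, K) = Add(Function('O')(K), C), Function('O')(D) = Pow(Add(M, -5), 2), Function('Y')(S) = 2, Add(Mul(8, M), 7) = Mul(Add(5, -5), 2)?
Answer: Rational(33709, 32) ≈ 1053.4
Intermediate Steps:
M = Rational(-7, 8) (M = Add(Rational(-7, 8), Mul(Rational(1, 8), Mul(Add(5, -5), 2))) = Add(Rational(-7, 8), Mul(Rational(1, 8), Mul(0, 2))) = Add(Rational(-7, 8), Mul(Rational(1, 8), 0)) = Add(Rational(-7, 8), 0) = Rational(-7, 8) ≈ -0.87500)
Function('O')(D) = Rational(2209, 64) (Function('O')(D) = Pow(Add(Rational(-7, 8), -5), 2) = Pow(Rational(-47, 8), 2) = Rational(2209, 64))
Function('R')(C, K) = Add(Rational(2209, 64), C)
Mul(Mul(13, 2), Function('R')(6, Function('Y')(0))) = Mul(Mul(13, 2), Add(Rational(2209, 64), 6)) = Mul(26, Rational(2593, 64)) = Rational(33709, 32)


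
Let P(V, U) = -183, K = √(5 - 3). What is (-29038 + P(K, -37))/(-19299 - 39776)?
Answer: 29221/59075 ≈ 0.49464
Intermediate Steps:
K = √2 ≈ 1.4142
(-29038 + P(K, -37))/(-19299 - 39776) = (-29038 - 183)/(-19299 - 39776) = -29221/(-59075) = -29221*(-1/59075) = 29221/59075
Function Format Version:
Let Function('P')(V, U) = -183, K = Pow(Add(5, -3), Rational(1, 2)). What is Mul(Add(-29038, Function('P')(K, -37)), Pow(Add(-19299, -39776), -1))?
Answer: Rational(29221, 59075) ≈ 0.49464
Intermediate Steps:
K = Pow(2, Rational(1, 2)) ≈ 1.4142
Mul(Add(-29038, Function('P')(K, -37)), Pow(Add(-19299, -39776), -1)) = Mul(Add(-29038, -183), Pow(Add(-19299, -39776), -1)) = Mul(-29221, Pow(-59075, -1)) = Mul(-29221, Rational(-1, 59075)) = Rational(29221, 59075)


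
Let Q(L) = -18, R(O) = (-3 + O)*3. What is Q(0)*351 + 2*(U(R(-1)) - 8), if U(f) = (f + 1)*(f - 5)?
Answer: -5960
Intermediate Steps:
R(O) = -9 + 3*O
U(f) = (1 + f)*(-5 + f)
Q(0)*351 + 2*(U(R(-1)) - 8) = -18*351 + 2*((-5 + (-9 + 3*(-1))² - 4*(-9 + 3*(-1))) - 8) = -6318 + 2*((-5 + (-9 - 3)² - 4*(-9 - 3)) - 8) = -6318 + 2*((-5 + (-12)² - 4*(-12)) - 8) = -6318 + 2*((-5 + 144 + 48) - 8) = -6318 + 2*(187 - 8) = -6318 + 2*179 = -6318 + 358 = -5960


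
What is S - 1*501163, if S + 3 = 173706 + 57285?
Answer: -270175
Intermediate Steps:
S = 230988 (S = -3 + (173706 + 57285) = -3 + 230991 = 230988)
S - 1*501163 = 230988 - 1*501163 = 230988 - 501163 = -270175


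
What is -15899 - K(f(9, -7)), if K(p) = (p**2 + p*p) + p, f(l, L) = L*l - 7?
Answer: -25629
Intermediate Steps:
f(l, L) = -7 + L*l
K(p) = p + 2*p**2 (K(p) = (p**2 + p**2) + p = 2*p**2 + p = p + 2*p**2)
-15899 - K(f(9, -7)) = -15899 - (-7 - 7*9)*(1 + 2*(-7 - 7*9)) = -15899 - (-7 - 63)*(1 + 2*(-7 - 63)) = -15899 - (-70)*(1 + 2*(-70)) = -15899 - (-70)*(1 - 140) = -15899 - (-70)*(-139) = -15899 - 1*9730 = -15899 - 9730 = -25629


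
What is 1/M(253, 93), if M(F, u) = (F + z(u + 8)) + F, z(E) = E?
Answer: 1/607 ≈ 0.0016474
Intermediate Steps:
M(F, u) = 8 + u + 2*F (M(F, u) = (F + (u + 8)) + F = (F + (8 + u)) + F = (8 + F + u) + F = 8 + u + 2*F)
1/M(253, 93) = 1/(8 + 93 + 2*253) = 1/(8 + 93 + 506) = 1/607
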